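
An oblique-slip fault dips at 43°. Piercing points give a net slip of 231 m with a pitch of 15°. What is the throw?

40.8 m

dip-slip = net slip × sin(rake) = 231 m × sin(15°) = 59.79 m
throw = dip-slip × sin(dip) = 59.79 × sin(43°) = 40.8 m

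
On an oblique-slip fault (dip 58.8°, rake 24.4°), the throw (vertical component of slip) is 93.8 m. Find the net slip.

265 m

dip-slip = throw / sin(dip) = 93.8 / sin(58.8°) = 109.7 m
net slip = dip-slip / sin(rake) = 109.7 / sin(24.4°) = 265 m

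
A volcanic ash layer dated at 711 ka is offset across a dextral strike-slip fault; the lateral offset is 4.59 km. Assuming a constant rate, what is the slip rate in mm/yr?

rate = 4.59 km / 711 ka = 0.00646 m/yr = 6.46 mm/yr

6.46 mm/yr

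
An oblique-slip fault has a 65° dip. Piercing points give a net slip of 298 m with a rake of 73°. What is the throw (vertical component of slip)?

258 m

dip-slip = net slip × sin(rake) = 298 m × sin(73°) = 285 m
throw = dip-slip × sin(dip) = 285 × sin(65°) = 258 m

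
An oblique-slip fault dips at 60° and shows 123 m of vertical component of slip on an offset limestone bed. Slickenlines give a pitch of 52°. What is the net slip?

180 m

dip-slip = throw / sin(dip) = 123 / sin(60°) = 142 m
net slip = dip-slip / sin(rake) = 142 / sin(52°) = 180 m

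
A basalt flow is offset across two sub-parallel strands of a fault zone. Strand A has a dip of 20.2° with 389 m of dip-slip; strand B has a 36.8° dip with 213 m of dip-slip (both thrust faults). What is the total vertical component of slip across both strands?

throw_A = 389 × sin(20.2°) = 134.3 m
throw_B = 213 × sin(36.8°) = 127.6 m
total = 134.3 + 127.6 = 262 m

262 m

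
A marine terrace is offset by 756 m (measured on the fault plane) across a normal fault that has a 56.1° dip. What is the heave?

heave = dip-slip × cos(dip) = 756 m × cos(56.1°) = 422 m

422 m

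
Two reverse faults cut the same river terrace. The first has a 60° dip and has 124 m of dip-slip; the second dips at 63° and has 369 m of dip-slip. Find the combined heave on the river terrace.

heave_A = 124 × cos(60°) = 62 m
heave_B = 369 × cos(63°) = 167.5 m
total = 62 + 167.5 = 230 m

230 m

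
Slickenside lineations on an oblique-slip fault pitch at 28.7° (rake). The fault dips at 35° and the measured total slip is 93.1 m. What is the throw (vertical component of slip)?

dip-slip = net slip × sin(rake) = 93.1 m × sin(28.7°) = 44.71 m
throw = dip-slip × sin(dip) = 44.71 × sin(35°) = 25.6 m

25.6 m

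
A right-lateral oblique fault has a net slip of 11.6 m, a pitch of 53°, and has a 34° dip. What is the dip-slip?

9.26 m

dip-slip = net slip × sin(rake) = 11.6 m × sin(53°) = 9.26 m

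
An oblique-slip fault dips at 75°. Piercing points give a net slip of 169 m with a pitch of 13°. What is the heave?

9.84 m

dip-slip = net slip × sin(rake) = 169 m × sin(13°) = 38.02 m
heave = dip-slip × cos(dip) = 38.02 × cos(75°) = 9.84 m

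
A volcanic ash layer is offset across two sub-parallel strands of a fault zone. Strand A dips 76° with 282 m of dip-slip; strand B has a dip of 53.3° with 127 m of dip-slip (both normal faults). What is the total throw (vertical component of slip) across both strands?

throw_A = 282 × sin(76°) = 273.6 m
throw_B = 127 × sin(53.3°) = 101.8 m
total = 273.6 + 101.8 = 375 m

375 m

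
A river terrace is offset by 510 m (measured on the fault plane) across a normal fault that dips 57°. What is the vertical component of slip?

throw = dip-slip × sin(dip) = 510 m × sin(57°) = 428 m

428 m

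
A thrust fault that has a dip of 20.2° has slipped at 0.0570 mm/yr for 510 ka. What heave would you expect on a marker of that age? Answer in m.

27.3 m

dip-slip = rate × time = 0.0570 mm/yr × 510 ka = 29.07 m
heave = dip-slip × cos(dip) = 29.07 × cos(20.2°) = 27.3 m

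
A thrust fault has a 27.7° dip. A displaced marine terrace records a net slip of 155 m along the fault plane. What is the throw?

throw = dip-slip × sin(dip) = 155 m × sin(27.7°) = 72.1 m

72.1 m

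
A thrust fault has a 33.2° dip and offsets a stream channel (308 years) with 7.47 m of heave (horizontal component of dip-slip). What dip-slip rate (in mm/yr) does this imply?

dip-slip = heave / cos(dip) = 7.47 m / cos(33.2°) = 8.927 m
rate = 8.927 m / 308 years = 0.0290 m/yr = 29 mm/yr

29 mm/yr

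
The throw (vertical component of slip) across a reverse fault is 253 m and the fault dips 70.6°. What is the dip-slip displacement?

268 m

dip-slip = throw / sin(dip) = 253 / sin(70.6°) = 268 m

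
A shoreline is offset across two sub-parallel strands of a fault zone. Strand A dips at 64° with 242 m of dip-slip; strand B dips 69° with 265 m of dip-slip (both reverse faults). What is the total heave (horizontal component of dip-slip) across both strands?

201 m

heave_A = 242 × cos(64°) = 106.1 m
heave_B = 265 × cos(69°) = 94.97 m
total = 106.1 + 94.97 = 201 m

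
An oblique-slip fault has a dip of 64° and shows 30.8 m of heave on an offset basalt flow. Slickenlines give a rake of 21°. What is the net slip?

dip-slip = heave / cos(dip) = 30.8 / cos(64°) = 70.26 m
net slip = dip-slip / sin(rake) = 70.26 / sin(21°) = 196 m

196 m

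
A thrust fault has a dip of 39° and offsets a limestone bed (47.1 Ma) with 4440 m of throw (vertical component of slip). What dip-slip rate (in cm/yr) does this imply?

dip-slip = throw / sin(dip) = 4440 m / sin(39°) = 7055 m
rate = 7055 m / 47.1 Ma = 0.000150 m/yr = 0.0150 cm/yr

0.0150 cm/yr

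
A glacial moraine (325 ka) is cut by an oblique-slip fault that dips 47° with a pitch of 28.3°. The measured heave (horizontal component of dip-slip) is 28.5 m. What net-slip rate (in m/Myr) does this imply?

dip-slip = heave / cos(dip) = 28.5 / cos(47°) = 41.79 m
net slip = dip-slip / sin(rake) = 41.79 / sin(28.3°) = 88.15 m
rate = 88.15 m / 325 ka = 0.000271 m/yr = 271 m/Myr

271 m/Myr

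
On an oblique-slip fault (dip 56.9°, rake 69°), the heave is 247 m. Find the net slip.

484 m

dip-slip = heave / cos(dip) = 247 / cos(56.9°) = 452.3 m
net slip = dip-slip / sin(rake) = 452.3 / sin(69°) = 484 m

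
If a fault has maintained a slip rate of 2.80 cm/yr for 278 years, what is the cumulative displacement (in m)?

7.78 m

slip = rate × time = 2.80 cm/yr × 278 years = 7.78 m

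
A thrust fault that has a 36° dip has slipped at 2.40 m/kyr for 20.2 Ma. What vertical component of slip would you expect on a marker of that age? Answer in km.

dip-slip = rate × time = 2.40 m/kyr × 20.2 Ma = 48480 m
throw = dip-slip × sin(dip) = 48480 × sin(36°) = 28500 m = 28.5 km

28.5 km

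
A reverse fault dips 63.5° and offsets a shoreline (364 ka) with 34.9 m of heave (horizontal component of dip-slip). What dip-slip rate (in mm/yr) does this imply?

dip-slip = heave / cos(dip) = 34.9 m / cos(63.5°) = 78.22 m
rate = 78.22 m / 364 ka = 0.000215 m/yr = 0.215 mm/yr

0.215 mm/yr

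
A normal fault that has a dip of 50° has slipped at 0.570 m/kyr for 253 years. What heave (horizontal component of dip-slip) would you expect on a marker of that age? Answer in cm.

9.27 cm

dip-slip = rate × time = 0.570 m/kyr × 253 years = 0.1442 m
heave = dip-slip × cos(dip) = 0.1442 × cos(50°) = 0.0927 m = 9.27 cm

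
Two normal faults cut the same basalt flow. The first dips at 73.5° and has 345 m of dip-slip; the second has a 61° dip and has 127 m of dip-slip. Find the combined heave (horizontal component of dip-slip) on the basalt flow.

160 m

heave_A = 345 × cos(73.5°) = 97.99 m
heave_B = 127 × cos(61°) = 61.57 m
total = 97.99 + 61.57 = 160 m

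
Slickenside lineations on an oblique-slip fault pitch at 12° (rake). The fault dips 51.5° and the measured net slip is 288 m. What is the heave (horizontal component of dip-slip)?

dip-slip = net slip × sin(rake) = 288 m × sin(12°) = 59.88 m
heave = dip-slip × cos(dip) = 59.88 × cos(51.5°) = 37.3 m

37.3 m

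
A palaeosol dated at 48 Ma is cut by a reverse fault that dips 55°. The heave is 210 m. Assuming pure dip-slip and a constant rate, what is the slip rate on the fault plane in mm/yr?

dip-slip = heave / cos(dip) = 210 m / cos(55°) = 366.1 m
rate = 366.1 m / 48 Ma = 0.00000763 m/yr = 0.00763 mm/yr

0.00763 mm/yr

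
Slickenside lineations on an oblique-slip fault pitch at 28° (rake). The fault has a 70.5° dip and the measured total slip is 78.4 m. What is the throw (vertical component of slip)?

dip-slip = net slip × sin(rake) = 78.4 m × sin(28°) = 36.81 m
throw = dip-slip × sin(dip) = 36.81 × sin(70.5°) = 34.7 m

34.7 m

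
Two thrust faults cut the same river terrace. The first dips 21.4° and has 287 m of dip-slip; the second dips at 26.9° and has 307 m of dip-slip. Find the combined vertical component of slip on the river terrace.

throw_A = 287 × sin(21.4°) = 104.7 m
throw_B = 307 × sin(26.9°) = 138.9 m
total = 104.7 + 138.9 = 244 m

244 m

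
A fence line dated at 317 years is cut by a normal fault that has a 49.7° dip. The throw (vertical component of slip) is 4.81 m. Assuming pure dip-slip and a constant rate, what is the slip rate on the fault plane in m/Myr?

dip-slip = throw / sin(dip) = 4.81 m / sin(49.7°) = 6.307 m
rate = 6.307 m / 317 years = 0.0199 m/yr = 19900 m/Myr

19900 m/Myr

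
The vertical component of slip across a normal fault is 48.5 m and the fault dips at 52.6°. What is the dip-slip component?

61.1 m

dip-slip = throw / sin(dip) = 48.5 / sin(52.6°) = 61.1 m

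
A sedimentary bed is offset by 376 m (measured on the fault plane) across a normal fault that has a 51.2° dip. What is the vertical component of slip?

293 m

throw = dip-slip × sin(dip) = 376 m × sin(51.2°) = 293 m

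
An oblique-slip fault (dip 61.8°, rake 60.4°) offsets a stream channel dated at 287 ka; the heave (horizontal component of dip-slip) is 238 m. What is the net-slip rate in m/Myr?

dip-slip = heave / cos(dip) = 238 / cos(61.8°) = 503.6 m
net slip = dip-slip / sin(rake) = 503.6 / sin(60.4°) = 579.2 m
rate = 579.2 m / 287 ka = 0.00202 m/yr = 2020 m/Myr

2020 m/Myr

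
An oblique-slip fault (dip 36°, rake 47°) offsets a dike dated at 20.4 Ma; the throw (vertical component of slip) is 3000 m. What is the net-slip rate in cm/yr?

dip-slip = throw / sin(dip) = 3000 / sin(36°) = 5104 m
net slip = dip-slip / sin(rake) = 5104 / sin(47°) = 6979 m
rate = 6979 m / 20.4 Ma = 0.000342 m/yr = 0.0342 cm/yr

0.0342 cm/yr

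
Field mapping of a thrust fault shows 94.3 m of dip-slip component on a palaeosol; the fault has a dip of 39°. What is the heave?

73.3 m

heave = dip-slip × cos(dip) = 94.3 m × cos(39°) = 73.3 m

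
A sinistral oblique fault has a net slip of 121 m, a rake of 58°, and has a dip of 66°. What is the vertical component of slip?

dip-slip = net slip × sin(rake) = 121 m × sin(58°) = 102.6 m
throw = dip-slip × sin(dip) = 102.6 × sin(66°) = 93.7 m

93.7 m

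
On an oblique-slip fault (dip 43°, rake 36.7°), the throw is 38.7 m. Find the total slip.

dip-slip = throw / sin(dip) = 38.7 / sin(43°) = 56.75 m
net slip = dip-slip / sin(rake) = 56.75 / sin(36.7°) = 95 m

95 m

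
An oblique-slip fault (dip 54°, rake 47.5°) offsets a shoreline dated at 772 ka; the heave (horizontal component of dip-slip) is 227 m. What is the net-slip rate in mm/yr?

0.679 mm/yr

dip-slip = heave / cos(dip) = 227 / cos(54°) = 386.2 m
net slip = dip-slip / sin(rake) = 386.2 / sin(47.5°) = 523.8 m
rate = 523.8 m / 772 ka = 0.000679 m/yr = 0.679 mm/yr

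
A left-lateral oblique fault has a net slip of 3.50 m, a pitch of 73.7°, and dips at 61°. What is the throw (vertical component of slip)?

dip-slip = net slip × sin(rake) = 3.50 m × sin(73.7°) = 3.359 m
throw = dip-slip × sin(dip) = 3.359 × sin(61°) = 2.94 m

2.94 m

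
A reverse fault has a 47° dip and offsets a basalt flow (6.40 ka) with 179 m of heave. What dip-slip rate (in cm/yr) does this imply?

4.10 cm/yr

dip-slip = heave / cos(dip) = 179 m / cos(47°) = 262.5 m
rate = 262.5 m / 6.40 ka = 0.0410 m/yr = 4.10 cm/yr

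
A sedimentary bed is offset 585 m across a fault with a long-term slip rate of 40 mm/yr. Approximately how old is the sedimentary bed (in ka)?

age = offset / rate = 585 m / (40 mm/yr) = 14600 yr = 14.6 ka

14.6 ka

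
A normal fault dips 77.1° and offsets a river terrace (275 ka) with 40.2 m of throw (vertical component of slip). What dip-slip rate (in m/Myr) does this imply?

dip-slip = throw / sin(dip) = 40.2 m / sin(77.1°) = 41.24 m
rate = 41.24 m / 275 ka = 0.000150 m/yr = 150 m/Myr

150 m/Myr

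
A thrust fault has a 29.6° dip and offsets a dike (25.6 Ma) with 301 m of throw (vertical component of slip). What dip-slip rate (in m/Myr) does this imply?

dip-slip = throw / sin(dip) = 301 m / sin(29.6°) = 609.4 m
rate = 609.4 m / 25.6 Ma = 0.0000238 m/yr = 23.8 m/Myr

23.8 m/Myr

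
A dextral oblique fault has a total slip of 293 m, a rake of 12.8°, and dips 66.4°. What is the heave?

dip-slip = net slip × sin(rake) = 293 m × sin(12.8°) = 64.91 m
heave = dip-slip × cos(dip) = 64.91 × cos(66.4°) = 26 m

26 m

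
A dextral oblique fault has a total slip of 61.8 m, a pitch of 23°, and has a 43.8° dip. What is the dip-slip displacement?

dip-slip = net slip × sin(rake) = 61.8 m × sin(23°) = 24.1 m

24.1 m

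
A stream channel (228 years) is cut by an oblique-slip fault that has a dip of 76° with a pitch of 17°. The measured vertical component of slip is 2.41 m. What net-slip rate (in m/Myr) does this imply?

37300 m/Myr

dip-slip = throw / sin(dip) = 2.41 / sin(76°) = 2.484 m
net slip = dip-slip / sin(rake) = 2.484 / sin(17°) = 8.495 m
rate = 8.495 m / 228 years = 0.0373 m/yr = 37300 m/Myr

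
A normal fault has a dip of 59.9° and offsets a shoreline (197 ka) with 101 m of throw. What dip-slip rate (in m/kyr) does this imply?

0.593 m/kyr

dip-slip = throw / sin(dip) = 101 m / sin(59.9°) = 116.7 m
rate = 116.7 m / 197 ka = 0.000593 m/yr = 0.593 m/kyr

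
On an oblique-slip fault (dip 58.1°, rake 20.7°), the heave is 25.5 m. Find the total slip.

dip-slip = heave / cos(dip) = 25.5 / cos(58.1°) = 48.26 m
net slip = dip-slip / sin(rake) = 48.26 / sin(20.7°) = 137 m

137 m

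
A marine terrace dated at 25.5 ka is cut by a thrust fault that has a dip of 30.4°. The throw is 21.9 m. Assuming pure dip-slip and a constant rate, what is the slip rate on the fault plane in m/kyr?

1.70 m/kyr

dip-slip = throw / sin(dip) = 21.9 m / sin(30.4°) = 43.28 m
rate = 43.28 m / 25.5 ka = 0.00170 m/yr = 1.70 m/kyr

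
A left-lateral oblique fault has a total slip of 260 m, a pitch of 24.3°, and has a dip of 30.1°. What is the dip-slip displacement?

dip-slip = net slip × sin(rake) = 260 m × sin(24.3°) = 107 m

107 m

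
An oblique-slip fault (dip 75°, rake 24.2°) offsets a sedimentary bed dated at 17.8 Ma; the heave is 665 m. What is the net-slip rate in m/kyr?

0.352 m/kyr

dip-slip = heave / cos(dip) = 665 / cos(75°) = 2569 m
net slip = dip-slip / sin(rake) = 2569 / sin(24.2°) = 6268 m
rate = 6268 m / 17.8 Ma = 0.000352 m/yr = 0.352 m/kyr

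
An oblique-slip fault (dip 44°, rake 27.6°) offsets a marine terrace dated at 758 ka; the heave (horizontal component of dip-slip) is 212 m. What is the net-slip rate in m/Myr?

dip-slip = heave / cos(dip) = 212 / cos(44°) = 294.7 m
net slip = dip-slip / sin(rake) = 294.7 / sin(27.6°) = 636.1 m
rate = 636.1 m / 758 ka = 0.000839 m/yr = 839 m/Myr

839 m/Myr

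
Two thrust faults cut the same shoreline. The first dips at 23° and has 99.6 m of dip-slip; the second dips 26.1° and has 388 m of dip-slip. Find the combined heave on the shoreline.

440 m

heave_A = 99.6 × cos(23°) = 91.68 m
heave_B = 388 × cos(26.1°) = 348.4 m
total = 91.68 + 348.4 = 440 m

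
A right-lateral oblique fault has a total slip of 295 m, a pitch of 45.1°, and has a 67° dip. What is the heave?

dip-slip = net slip × sin(rake) = 295 m × sin(45.1°) = 209 m
heave = dip-slip × cos(dip) = 209 × cos(67°) = 81.6 m

81.6 m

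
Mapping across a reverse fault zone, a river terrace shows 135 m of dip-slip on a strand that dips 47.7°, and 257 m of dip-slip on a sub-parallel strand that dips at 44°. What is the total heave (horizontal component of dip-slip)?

heave_A = 135 × cos(47.7°) = 90.86 m
heave_B = 257 × cos(44°) = 184.9 m
total = 90.86 + 184.9 = 276 m

276 m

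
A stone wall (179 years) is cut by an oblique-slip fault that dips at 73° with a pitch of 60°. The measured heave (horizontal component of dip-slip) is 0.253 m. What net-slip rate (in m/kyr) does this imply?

5.58 m/kyr

dip-slip = heave / cos(dip) = 0.253 / cos(73°) = 0.8653 m
net slip = dip-slip / sin(rake) = 0.8653 / sin(60°) = 0.9992 m
rate = 0.9992 m / 179 years = 0.00558 m/yr = 5.58 m/kyr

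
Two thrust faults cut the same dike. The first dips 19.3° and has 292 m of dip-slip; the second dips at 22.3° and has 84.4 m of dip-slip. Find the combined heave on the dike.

354 m

heave_A = 292 × cos(19.3°) = 275.6 m
heave_B = 84.4 × cos(22.3°) = 78.09 m
total = 275.6 + 78.09 = 354 m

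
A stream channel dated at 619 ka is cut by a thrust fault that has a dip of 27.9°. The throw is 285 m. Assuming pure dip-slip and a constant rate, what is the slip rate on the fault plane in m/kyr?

dip-slip = throw / sin(dip) = 285 m / sin(27.9°) = 609.1 m
rate = 609.1 m / 619 ka = 0.000984 m/yr = 0.984 m/kyr

0.984 m/kyr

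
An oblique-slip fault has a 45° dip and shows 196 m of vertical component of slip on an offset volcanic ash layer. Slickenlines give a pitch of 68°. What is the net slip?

299 m

dip-slip = throw / sin(dip) = 196 / sin(45°) = 277.2 m
net slip = dip-slip / sin(rake) = 277.2 / sin(68°) = 299 m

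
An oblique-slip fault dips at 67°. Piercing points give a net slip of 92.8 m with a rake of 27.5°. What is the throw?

39.4 m

dip-slip = net slip × sin(rake) = 92.8 m × sin(27.5°) = 42.85 m
throw = dip-slip × sin(dip) = 42.85 × sin(67°) = 39.4 m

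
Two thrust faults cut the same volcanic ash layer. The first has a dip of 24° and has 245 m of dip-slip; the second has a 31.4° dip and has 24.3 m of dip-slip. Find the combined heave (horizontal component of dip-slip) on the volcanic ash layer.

heave_A = 245 × cos(24°) = 223.8 m
heave_B = 24.3 × cos(31.4°) = 20.74 m
total = 223.8 + 20.74 = 245 m

245 m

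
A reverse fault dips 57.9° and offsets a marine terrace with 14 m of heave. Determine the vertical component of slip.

22.3 m

throw = heave × tan(dip) = 14 × tan(57.9°) = 22.3 m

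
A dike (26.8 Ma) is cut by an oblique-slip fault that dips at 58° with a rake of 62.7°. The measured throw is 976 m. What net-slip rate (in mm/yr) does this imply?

0.0483 mm/yr

dip-slip = throw / sin(dip) = 976 / sin(58°) = 1151 m
net slip = dip-slip / sin(rake) = 1151 / sin(62.7°) = 1295 m
rate = 1295 m / 26.8 Ma = 0.0000483 m/yr = 0.0483 mm/yr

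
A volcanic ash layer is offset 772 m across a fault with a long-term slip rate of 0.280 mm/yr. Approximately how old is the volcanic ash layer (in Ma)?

age = offset / rate = 772 m / (0.280 mm/yr) = 2.76e+06 yr = 2.76 Ma

2.76 Ma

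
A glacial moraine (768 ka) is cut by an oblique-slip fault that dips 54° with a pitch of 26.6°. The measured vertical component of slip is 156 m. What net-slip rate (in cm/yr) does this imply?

0.0561 cm/yr

dip-slip = throw / sin(dip) = 156 / sin(54°) = 192.8 m
net slip = dip-slip / sin(rake) = 192.8 / sin(26.6°) = 430.6 m
rate = 430.6 m / 768 ka = 0.000561 m/yr = 0.0561 cm/yr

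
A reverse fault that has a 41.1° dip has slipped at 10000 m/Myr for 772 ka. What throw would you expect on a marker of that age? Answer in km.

5.07 km

dip-slip = rate × time = 10000 m/Myr × 772 ka = 7720 m
throw = dip-slip × sin(dip) = 7720 × sin(41.1°) = 5070 m = 5.07 km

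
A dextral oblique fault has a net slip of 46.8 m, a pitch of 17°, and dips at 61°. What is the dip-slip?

dip-slip = net slip × sin(rake) = 46.8 m × sin(17°) = 13.7 m

13.7 m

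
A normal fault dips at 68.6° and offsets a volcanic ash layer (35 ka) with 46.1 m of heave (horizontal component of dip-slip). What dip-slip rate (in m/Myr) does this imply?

dip-slip = heave / cos(dip) = 46.1 m / cos(68.6°) = 126.3 m
rate = 126.3 m / 35 ka = 0.00361 m/yr = 3610 m/Myr

3610 m/Myr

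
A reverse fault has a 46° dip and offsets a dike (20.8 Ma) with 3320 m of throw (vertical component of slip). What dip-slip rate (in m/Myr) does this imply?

222 m/Myr

dip-slip = throw / sin(dip) = 3320 m / sin(46°) = 4615 m
rate = 4615 m / 20.8 Ma = 0.000222 m/yr = 222 m/Myr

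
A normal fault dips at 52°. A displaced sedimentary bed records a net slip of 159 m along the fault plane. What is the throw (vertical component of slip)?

throw = dip-slip × sin(dip) = 159 m × sin(52°) = 125 m

125 m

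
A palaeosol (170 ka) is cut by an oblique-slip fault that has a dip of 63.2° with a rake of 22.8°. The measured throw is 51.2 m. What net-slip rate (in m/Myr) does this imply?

dip-slip = throw / sin(dip) = 51.2 / sin(63.2°) = 57.36 m
net slip = dip-slip / sin(rake) = 57.36 / sin(22.8°) = 148 m
rate = 148 m / 170 ka = 0.000871 m/yr = 871 m/Myr

871 m/Myr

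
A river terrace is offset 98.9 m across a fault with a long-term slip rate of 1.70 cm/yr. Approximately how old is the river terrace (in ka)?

5.82 ka

age = offset / rate = 98.9 m / (1.70 cm/yr) = 5820 yr = 5.82 ka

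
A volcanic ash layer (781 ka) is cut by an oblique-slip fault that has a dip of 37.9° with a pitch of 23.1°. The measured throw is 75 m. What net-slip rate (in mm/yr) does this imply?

0.398 mm/yr

dip-slip = throw / sin(dip) = 75 / sin(37.9°) = 122.1 m
net slip = dip-slip / sin(rake) = 122.1 / sin(23.1°) = 311.2 m
rate = 311.2 m / 781 ka = 0.000398 m/yr = 0.398 mm/yr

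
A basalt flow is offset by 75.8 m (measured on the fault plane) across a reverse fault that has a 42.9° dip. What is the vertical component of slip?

51.6 m

throw = dip-slip × sin(dip) = 75.8 m × sin(42.9°) = 51.6 m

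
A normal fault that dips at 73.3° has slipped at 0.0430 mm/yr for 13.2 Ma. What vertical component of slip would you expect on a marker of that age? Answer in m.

544 m

dip-slip = rate × time = 0.0430 mm/yr × 13.2 Ma = 567.6 m
throw = dip-slip × sin(dip) = 567.6 × sin(73.3°) = 544 m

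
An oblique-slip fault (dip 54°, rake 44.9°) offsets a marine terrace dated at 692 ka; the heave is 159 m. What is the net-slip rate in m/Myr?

554 m/Myr

dip-slip = heave / cos(dip) = 159 / cos(54°) = 270.5 m
net slip = dip-slip / sin(rake) = 270.5 / sin(44.9°) = 383.2 m
rate = 383.2 m / 692 ka = 0.000554 m/yr = 554 m/Myr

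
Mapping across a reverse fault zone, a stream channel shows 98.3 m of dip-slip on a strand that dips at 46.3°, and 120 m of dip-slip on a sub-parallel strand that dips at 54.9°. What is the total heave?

heave_A = 98.3 × cos(46.3°) = 67.91 m
heave_B = 120 × cos(54.9°) = 69 m
total = 67.91 + 69 = 137 m

137 m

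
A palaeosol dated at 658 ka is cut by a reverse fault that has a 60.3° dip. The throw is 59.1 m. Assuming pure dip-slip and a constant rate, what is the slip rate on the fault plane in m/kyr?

0.103 m/kyr

dip-slip = throw / sin(dip) = 59.1 m / sin(60.3°) = 68.04 m
rate = 68.04 m / 658 ka = 0.000103 m/yr = 0.103 m/kyr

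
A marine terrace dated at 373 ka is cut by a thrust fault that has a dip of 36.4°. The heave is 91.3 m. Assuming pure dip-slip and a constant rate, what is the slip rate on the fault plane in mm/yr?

0.304 mm/yr

dip-slip = heave / cos(dip) = 91.3 m / cos(36.4°) = 113.4 m
rate = 113.4 m / 373 ka = 0.000304 m/yr = 0.304 mm/yr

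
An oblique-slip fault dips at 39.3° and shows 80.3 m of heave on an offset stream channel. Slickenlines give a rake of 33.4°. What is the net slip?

189 m

dip-slip = heave / cos(dip) = 80.3 / cos(39.3°) = 103.8 m
net slip = dip-slip / sin(rake) = 103.8 / sin(33.4°) = 189 m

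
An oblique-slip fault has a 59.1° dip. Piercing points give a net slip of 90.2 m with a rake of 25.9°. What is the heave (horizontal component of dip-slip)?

20.2 m

dip-slip = net slip × sin(rake) = 90.2 m × sin(25.9°) = 39.40 m
heave = dip-slip × cos(dip) = 39.40 × cos(59.1°) = 20.2 m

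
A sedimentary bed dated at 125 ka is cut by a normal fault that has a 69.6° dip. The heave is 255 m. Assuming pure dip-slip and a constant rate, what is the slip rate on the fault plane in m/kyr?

5.85 m/kyr

dip-slip = heave / cos(dip) = 255 m / cos(69.6°) = 731.6 m
rate = 731.6 m / 125 ka = 0.00585 m/yr = 5.85 m/kyr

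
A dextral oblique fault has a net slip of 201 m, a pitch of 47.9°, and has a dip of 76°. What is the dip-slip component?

dip-slip = net slip × sin(rake) = 201 m × sin(47.9°) = 149 m

149 m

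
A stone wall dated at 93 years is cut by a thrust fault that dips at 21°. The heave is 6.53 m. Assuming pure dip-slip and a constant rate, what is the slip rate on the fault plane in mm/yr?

dip-slip = heave / cos(dip) = 6.53 m / cos(21°) = 6.995 m
rate = 6.995 m / 93 years = 0.0752 m/yr = 75.2 mm/yr

75.2 mm/yr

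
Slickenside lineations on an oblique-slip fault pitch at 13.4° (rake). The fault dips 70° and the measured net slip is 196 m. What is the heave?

15.5 m

dip-slip = net slip × sin(rake) = 196 m × sin(13.4°) = 45.42 m
heave = dip-slip × cos(dip) = 45.42 × cos(70°) = 15.5 m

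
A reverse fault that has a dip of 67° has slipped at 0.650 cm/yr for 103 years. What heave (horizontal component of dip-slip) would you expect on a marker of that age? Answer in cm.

26.2 cm

dip-slip = rate × time = 0.650 cm/yr × 103 years = 0.6695 m
heave = dip-slip × cos(dip) = 0.6695 × cos(67°) = 0.262 m = 26.2 cm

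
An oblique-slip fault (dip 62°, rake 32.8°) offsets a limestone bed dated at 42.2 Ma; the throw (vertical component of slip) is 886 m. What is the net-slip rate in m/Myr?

43.9 m/Myr

dip-slip = throw / sin(dip) = 886 / sin(62°) = 1003 m
net slip = dip-slip / sin(rake) = 1003 / sin(32.8°) = 1852 m
rate = 1852 m / 42.2 Ma = 0.0000439 m/yr = 43.9 m/Myr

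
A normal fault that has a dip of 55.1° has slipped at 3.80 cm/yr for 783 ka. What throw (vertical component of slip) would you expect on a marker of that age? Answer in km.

dip-slip = rate × time = 3.80 cm/yr × 783 ka = 29750 m
throw = dip-slip × sin(dip) = 29750 × sin(55.1°) = 24400 m = 24.4 km

24.4 km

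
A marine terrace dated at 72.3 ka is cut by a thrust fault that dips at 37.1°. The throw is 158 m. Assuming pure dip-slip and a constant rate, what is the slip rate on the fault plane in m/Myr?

dip-slip = throw / sin(dip) = 158 m / sin(37.1°) = 261.9 m
rate = 261.9 m / 72.3 ka = 0.00362 m/yr = 3620 m/Myr

3620 m/Myr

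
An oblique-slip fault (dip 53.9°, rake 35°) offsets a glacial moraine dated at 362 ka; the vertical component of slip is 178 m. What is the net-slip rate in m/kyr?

dip-slip = throw / sin(dip) = 178 / sin(53.9°) = 220.3 m
net slip = dip-slip / sin(rake) = 220.3 / sin(35°) = 384.1 m
rate = 384.1 m / 362 ka = 0.00106 m/yr = 1.06 m/kyr

1.06 m/kyr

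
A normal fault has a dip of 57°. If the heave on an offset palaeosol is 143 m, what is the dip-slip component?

263 m

dip-slip = heave / cos(dip) = 143 / cos(57°) = 263 m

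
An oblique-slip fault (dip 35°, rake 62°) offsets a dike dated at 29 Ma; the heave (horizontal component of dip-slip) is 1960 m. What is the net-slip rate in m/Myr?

93.4 m/Myr

dip-slip = heave / cos(dip) = 1960 / cos(35°) = 2393 m
net slip = dip-slip / sin(rake) = 2393 / sin(62°) = 2710 m
rate = 2710 m / 29 Ma = 0.0000934 m/yr = 93.4 m/Myr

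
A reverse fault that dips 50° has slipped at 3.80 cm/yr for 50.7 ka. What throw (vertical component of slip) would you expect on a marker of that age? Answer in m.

dip-slip = rate × time = 3.80 cm/yr × 50.7 ka = 1927 m
throw = dip-slip × sin(dip) = 1927 × sin(50°) = 1480 m

1480 m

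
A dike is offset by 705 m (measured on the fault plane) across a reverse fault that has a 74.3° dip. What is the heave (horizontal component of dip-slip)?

heave = dip-slip × cos(dip) = 705 m × cos(74.3°) = 191 m

191 m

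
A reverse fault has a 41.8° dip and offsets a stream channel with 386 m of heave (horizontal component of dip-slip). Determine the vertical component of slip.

345 m

throw = heave × tan(dip) = 386 × tan(41.8°) = 345 m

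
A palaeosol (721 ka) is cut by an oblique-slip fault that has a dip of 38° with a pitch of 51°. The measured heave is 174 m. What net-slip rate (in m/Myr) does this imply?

394 m/Myr

dip-slip = heave / cos(dip) = 174 / cos(38°) = 220.8 m
net slip = dip-slip / sin(rake) = 220.8 / sin(51°) = 284.1 m
rate = 284.1 m / 721 ka = 0.000394 m/yr = 394 m/Myr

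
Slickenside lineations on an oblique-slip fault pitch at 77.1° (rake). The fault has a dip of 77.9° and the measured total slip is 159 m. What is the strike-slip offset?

strike-slip = net slip × cos(rake) = 159 m × cos(77.1°) = 35.5 m

35.5 m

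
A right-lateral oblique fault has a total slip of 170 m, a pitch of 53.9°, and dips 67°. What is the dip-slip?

dip-slip = net slip × sin(rake) = 170 m × sin(53.9°) = 137 m

137 m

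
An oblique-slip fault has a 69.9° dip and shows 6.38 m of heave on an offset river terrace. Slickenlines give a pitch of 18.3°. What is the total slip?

dip-slip = heave / cos(dip) = 6.38 / cos(69.9°) = 18.56 m
net slip = dip-slip / sin(rake) = 18.56 / sin(18.3°) = 59.1 m

59.1 m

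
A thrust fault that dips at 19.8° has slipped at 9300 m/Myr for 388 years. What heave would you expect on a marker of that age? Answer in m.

dip-slip = rate × time = 9300 m/Myr × 388 years = 3.608 m
heave = dip-slip × cos(dip) = 3.608 × cos(19.8°) = 3.40 m

3.40 m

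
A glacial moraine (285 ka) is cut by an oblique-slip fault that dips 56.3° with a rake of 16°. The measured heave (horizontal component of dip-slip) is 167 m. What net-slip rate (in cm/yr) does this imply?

0.383 cm/yr

dip-slip = heave / cos(dip) = 167 / cos(56.3°) = 301 m
net slip = dip-slip / sin(rake) = 301 / sin(16°) = 1092 m
rate = 1092 m / 285 ka = 0.00383 m/yr = 0.383 cm/yr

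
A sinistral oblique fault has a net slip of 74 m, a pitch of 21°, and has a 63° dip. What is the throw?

23.6 m

dip-slip = net slip × sin(rake) = 74 m × sin(21°) = 26.52 m
throw = dip-slip × sin(dip) = 26.52 × sin(63°) = 23.6 m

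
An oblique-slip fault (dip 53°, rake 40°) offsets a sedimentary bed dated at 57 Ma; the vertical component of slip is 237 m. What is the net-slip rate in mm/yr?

dip-slip = throw / sin(dip) = 237 / sin(53°) = 296.8 m
net slip = dip-slip / sin(rake) = 296.8 / sin(40°) = 461.7 m
rate = 461.7 m / 57 Ma = 0.00000810 m/yr = 0.00810 mm/yr

0.00810 mm/yr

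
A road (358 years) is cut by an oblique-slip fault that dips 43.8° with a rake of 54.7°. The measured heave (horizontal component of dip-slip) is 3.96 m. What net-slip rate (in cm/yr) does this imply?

dip-slip = heave / cos(dip) = 3.96 / cos(43.8°) = 5.487 m
net slip = dip-slip / sin(rake) = 5.487 / sin(54.7°) = 6.723 m
rate = 6.723 m / 358 years = 0.0188 m/yr = 1.88 cm/yr

1.88 cm/yr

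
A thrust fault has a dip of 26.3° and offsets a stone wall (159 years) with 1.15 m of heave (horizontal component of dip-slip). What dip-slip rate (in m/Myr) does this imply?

dip-slip = heave / cos(dip) = 1.15 m / cos(26.3°) = 1.283 m
rate = 1.283 m / 159 years = 0.00807 m/yr = 8070 m/Myr

8070 m/Myr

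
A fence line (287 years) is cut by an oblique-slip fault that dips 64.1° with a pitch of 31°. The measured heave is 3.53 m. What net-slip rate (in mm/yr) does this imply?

dip-slip = heave / cos(dip) = 3.53 / cos(64.1°) = 8.081 m
net slip = dip-slip / sin(rake) = 8.081 / sin(31°) = 15.69 m
rate = 15.69 m / 287 years = 0.0547 m/yr = 54.7 mm/yr

54.7 mm/yr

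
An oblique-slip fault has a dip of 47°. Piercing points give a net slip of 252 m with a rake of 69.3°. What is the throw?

172 m

dip-slip = net slip × sin(rake) = 252 m × sin(69.3°) = 235.7 m
throw = dip-slip × sin(dip) = 235.7 × sin(47°) = 172 m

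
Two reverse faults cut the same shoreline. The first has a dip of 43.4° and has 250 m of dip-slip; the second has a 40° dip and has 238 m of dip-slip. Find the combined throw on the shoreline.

325 m

throw_A = 250 × sin(43.4°) = 171.8 m
throw_B = 238 × sin(40°) = 153 m
total = 171.8 + 153 = 325 m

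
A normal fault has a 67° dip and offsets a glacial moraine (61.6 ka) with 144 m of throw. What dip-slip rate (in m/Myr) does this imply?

dip-slip = throw / sin(dip) = 144 m / sin(67°) = 156.4 m
rate = 156.4 m / 61.6 ka = 0.00254 m/yr = 2540 m/Myr

2540 m/Myr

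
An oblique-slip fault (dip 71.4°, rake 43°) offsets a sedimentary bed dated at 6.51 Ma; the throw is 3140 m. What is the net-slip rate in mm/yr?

dip-slip = throw / sin(dip) = 3140 / sin(71.4°) = 3313 m
net slip = dip-slip / sin(rake) = 3313 / sin(43°) = 4858 m
rate = 4858 m / 6.51 Ma = 0.000746 m/yr = 0.746 mm/yr

0.746 mm/yr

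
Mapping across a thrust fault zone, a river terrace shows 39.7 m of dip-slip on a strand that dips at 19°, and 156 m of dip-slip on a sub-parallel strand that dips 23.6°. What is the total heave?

180 m

heave_A = 39.7 × cos(19°) = 37.54 m
heave_B = 156 × cos(23.6°) = 143 m
total = 37.54 + 143 = 180 m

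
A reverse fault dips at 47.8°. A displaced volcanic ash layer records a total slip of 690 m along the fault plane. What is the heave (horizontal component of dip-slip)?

heave = dip-slip × cos(dip) = 690 m × cos(47.8°) = 463 m

463 m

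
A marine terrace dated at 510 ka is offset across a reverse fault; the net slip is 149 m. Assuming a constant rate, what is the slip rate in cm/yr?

0.0292 cm/yr

rate = 149 m / 510 ka = 0.000292 m/yr = 0.0292 cm/yr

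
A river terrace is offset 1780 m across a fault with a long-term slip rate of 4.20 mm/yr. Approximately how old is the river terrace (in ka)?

age = offset / rate = 1780 m / (4.20 mm/yr) = 424000 yr = 424 ka

424 ka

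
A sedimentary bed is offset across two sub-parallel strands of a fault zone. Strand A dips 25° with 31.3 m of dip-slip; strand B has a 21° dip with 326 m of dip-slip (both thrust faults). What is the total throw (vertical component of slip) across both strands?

throw_A = 31.3 × sin(25°) = 13.23 m
throw_B = 326 × sin(21°) = 116.8 m
total = 13.23 + 116.8 = 130 m

130 m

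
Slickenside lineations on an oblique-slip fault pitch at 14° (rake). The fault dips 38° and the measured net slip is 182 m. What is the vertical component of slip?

dip-slip = net slip × sin(rake) = 182 m × sin(14°) = 44.03 m
throw = dip-slip × sin(dip) = 44.03 × sin(38°) = 27.1 m

27.1 m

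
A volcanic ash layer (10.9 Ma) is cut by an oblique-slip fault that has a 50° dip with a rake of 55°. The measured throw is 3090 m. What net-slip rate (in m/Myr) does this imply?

452 m/Myr

dip-slip = throw / sin(dip) = 3090 / sin(50°) = 4034 m
net slip = dip-slip / sin(rake) = 4034 / sin(55°) = 4924 m
rate = 4924 m / 10.9 Ma = 0.000452 m/yr = 452 m/Myr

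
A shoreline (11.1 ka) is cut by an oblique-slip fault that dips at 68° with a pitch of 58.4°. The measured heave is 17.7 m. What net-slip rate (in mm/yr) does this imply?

5 mm/yr

dip-slip = heave / cos(dip) = 17.7 / cos(68°) = 47.25 m
net slip = dip-slip / sin(rake) = 47.25 / sin(58.4°) = 55.48 m
rate = 55.48 m / 11.1 ka = 0.00500 m/yr = 5 mm/yr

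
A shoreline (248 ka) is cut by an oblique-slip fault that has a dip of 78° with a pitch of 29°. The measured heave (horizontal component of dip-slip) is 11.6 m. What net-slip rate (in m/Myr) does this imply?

464 m/Myr

dip-slip = heave / cos(dip) = 11.6 / cos(78°) = 55.79 m
net slip = dip-slip / sin(rake) = 55.79 / sin(29°) = 115.1 m
rate = 115.1 m / 248 ka = 0.000464 m/yr = 464 m/Myr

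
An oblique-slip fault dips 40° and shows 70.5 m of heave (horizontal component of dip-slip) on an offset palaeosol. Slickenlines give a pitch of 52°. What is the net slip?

dip-slip = heave / cos(dip) = 70.5 / cos(40°) = 92.03 m
net slip = dip-slip / sin(rake) = 92.03 / sin(52°) = 117 m

117 m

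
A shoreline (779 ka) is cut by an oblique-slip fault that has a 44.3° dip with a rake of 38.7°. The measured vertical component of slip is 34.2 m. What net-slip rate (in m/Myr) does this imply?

101 m/Myr

dip-slip = throw / sin(dip) = 34.2 / sin(44.3°) = 48.97 m
net slip = dip-slip / sin(rake) = 48.97 / sin(38.7°) = 78.32 m
rate = 78.32 m / 779 ka = 0.000101 m/yr = 101 m/Myr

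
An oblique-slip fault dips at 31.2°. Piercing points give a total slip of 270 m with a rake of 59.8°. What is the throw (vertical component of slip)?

121 m

dip-slip = net slip × sin(rake) = 270 m × sin(59.8°) = 233.4 m
throw = dip-slip × sin(dip) = 233.4 × sin(31.2°) = 121 m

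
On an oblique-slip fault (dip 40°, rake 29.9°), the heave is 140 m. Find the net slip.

367 m

dip-slip = heave / cos(dip) = 140 / cos(40°) = 182.8 m
net slip = dip-slip / sin(rake) = 182.8 / sin(29.9°) = 367 m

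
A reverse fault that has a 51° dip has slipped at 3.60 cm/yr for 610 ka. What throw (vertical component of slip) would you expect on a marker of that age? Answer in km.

17.1 km

dip-slip = rate × time = 3.60 cm/yr × 610 ka = 21960 m
throw = dip-slip × sin(dip) = 21960 × sin(51°) = 17100 m = 17.1 km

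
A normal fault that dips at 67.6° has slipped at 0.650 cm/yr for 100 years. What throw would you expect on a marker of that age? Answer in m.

dip-slip = rate × time = 0.650 cm/yr × 100 years = 0.6500 m
throw = dip-slip × sin(dip) = 0.6500 × sin(67.6°) = 0.601 m

0.601 m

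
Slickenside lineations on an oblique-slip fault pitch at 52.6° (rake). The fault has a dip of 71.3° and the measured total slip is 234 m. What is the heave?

59.6 m

dip-slip = net slip × sin(rake) = 234 m × sin(52.6°) = 185.9 m
heave = dip-slip × cos(dip) = 185.9 × cos(71.3°) = 59.6 m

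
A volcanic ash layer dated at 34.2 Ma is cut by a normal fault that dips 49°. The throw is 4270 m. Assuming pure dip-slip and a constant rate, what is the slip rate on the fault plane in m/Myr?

dip-slip = throw / sin(dip) = 4270 m / sin(49°) = 5658 m
rate = 5658 m / 34.2 Ma = 0.000165 m/yr = 165 m/Myr

165 m/Myr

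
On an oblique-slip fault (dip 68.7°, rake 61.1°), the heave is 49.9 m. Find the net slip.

dip-slip = heave / cos(dip) = 49.9 / cos(68.7°) = 137.4 m
net slip = dip-slip / sin(rake) = 137.4 / sin(61.1°) = 157 m

157 m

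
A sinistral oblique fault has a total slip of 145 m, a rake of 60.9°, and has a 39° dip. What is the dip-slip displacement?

dip-slip = net slip × sin(rake) = 145 m × sin(60.9°) = 127 m

127 m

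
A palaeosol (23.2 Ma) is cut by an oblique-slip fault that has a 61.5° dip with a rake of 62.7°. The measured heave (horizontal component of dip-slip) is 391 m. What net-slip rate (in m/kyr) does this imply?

0.0397 m/kyr

dip-slip = heave / cos(dip) = 391 / cos(61.5°) = 819.4 m
net slip = dip-slip / sin(rake) = 819.4 / sin(62.7°) = 922.1 m
rate = 922.1 m / 23.2 Ma = 0.0000397 m/yr = 0.0397 m/kyr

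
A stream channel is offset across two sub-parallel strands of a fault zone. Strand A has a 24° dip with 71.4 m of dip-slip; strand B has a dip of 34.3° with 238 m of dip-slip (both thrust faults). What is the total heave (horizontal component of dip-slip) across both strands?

262 m

heave_A = 71.4 × cos(24°) = 65.23 m
heave_B = 238 × cos(34.3°) = 196.6 m
total = 65.23 + 196.6 = 262 m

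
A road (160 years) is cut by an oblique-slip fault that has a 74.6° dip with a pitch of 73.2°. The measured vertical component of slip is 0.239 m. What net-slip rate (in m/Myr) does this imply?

1620 m/Myr

dip-slip = throw / sin(dip) = 0.239 / sin(74.6°) = 0.2479 m
net slip = dip-slip / sin(rake) = 0.2479 / sin(73.2°) = 0.2590 m
rate = 0.2590 m / 160 years = 0.00162 m/yr = 1620 m/Myr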